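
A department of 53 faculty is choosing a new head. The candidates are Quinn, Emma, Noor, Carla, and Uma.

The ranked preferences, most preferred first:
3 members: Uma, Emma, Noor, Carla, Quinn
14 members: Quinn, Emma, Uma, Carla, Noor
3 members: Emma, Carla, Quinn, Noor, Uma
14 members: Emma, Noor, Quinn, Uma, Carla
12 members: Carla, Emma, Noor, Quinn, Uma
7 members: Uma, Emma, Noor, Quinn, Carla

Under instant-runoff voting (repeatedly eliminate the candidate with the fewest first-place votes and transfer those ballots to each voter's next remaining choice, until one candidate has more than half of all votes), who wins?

Round 1: Quinn 14, Emma 17, Noor 0, Carla 12, Uma 10. Noor eliminated.
Round 2: Quinn 14, Emma 17, Carla 12, Uma 10. Uma eliminated.
Round 3: Quinn 14, Emma 27, Carla 12. Emma has a majority (≥27).

Emma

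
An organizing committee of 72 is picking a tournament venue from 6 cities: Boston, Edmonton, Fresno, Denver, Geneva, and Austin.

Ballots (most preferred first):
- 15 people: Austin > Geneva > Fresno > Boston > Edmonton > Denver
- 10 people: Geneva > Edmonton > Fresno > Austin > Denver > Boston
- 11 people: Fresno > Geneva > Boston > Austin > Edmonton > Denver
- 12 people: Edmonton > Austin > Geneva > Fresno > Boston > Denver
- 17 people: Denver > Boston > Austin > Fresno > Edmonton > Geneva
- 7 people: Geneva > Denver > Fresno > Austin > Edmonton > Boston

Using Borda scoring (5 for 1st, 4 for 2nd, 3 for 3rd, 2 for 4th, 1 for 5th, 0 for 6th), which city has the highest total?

Austin

Boston: 15×2 + 10×0 + 11×3 + 12×1 + 17×4 + 7×0 = 143
Edmonton: 15×1 + 10×4 + 11×1 + 12×5 + 17×1 + 7×1 = 150
Fresno: 15×3 + 10×3 + 11×5 + 12×2 + 17×2 + 7×3 = 209
Denver: 15×0 + 10×1 + 11×0 + 12×0 + 17×5 + 7×4 = 123
Geneva: 15×4 + 10×5 + 11×4 + 12×3 + 17×0 + 7×5 = 225
Austin: 15×5 + 10×2 + 11×2 + 12×4 + 17×3 + 7×2 = 230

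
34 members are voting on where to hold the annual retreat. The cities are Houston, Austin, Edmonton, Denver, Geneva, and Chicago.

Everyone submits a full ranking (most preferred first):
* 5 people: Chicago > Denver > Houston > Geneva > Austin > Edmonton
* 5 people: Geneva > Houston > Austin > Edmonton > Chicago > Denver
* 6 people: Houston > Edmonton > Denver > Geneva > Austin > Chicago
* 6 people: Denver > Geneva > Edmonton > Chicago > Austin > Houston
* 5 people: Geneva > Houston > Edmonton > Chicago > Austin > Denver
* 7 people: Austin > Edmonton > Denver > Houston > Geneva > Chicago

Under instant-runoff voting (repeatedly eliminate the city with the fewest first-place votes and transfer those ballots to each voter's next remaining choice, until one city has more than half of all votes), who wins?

Round 1: Houston 6, Austin 7, Edmonton 0, Denver 6, Geneva 10, Chicago 5. Edmonton eliminated.
Round 2: Houston 6, Austin 7, Denver 6, Geneva 10, Chicago 5. Chicago eliminated.
Round 3: Houston 6, Austin 7, Denver 11, Geneva 10. Houston eliminated.
Round 4: Austin 7, Denver 17, Geneva 10. Austin eliminated.
Round 5: Denver 24, Geneva 10. Denver has a majority (≥18).

Denver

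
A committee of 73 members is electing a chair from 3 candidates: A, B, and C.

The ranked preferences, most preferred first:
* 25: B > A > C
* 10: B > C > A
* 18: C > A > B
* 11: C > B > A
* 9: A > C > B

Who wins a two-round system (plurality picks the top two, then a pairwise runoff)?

Round 1 first-place votes: A 9, B 35, C 29. B and C advance.
Runoff: B is ranked above C on 35 ballots, C above B on 38.

C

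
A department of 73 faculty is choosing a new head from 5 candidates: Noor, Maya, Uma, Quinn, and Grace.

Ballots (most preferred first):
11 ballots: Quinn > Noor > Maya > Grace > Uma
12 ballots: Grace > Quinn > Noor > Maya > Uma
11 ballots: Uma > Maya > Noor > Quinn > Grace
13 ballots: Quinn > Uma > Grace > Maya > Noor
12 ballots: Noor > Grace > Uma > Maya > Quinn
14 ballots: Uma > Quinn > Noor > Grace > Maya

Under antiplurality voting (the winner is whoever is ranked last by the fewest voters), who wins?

Last-place votes: Noor 13, Maya 14, Uma 23, Quinn 12, Grace 11.

Grace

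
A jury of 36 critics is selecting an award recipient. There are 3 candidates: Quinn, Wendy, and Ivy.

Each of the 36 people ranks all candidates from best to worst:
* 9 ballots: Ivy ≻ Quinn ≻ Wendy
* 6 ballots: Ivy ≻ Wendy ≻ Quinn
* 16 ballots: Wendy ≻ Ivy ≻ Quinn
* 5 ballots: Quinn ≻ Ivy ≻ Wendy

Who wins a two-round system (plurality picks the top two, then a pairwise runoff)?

Ivy

Round 1 first-place votes: Quinn 5, Wendy 16, Ivy 15. Wendy and Ivy advance.
Runoff: Wendy is ranked above Ivy on 16 ballots, Ivy above Wendy on 20.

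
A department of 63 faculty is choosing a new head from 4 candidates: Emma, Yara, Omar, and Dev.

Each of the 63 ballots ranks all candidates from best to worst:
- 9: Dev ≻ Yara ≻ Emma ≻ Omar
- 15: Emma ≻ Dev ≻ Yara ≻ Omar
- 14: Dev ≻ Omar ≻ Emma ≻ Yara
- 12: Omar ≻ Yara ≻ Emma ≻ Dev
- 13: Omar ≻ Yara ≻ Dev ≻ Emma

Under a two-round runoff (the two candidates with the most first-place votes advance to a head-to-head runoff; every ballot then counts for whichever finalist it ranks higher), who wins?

Dev

Round 1 first-place votes: Emma 15, Yara 0, Omar 25, Dev 23. Omar and Dev advance.
Runoff: Omar is ranked above Dev on 25 ballots, Dev above Omar on 38.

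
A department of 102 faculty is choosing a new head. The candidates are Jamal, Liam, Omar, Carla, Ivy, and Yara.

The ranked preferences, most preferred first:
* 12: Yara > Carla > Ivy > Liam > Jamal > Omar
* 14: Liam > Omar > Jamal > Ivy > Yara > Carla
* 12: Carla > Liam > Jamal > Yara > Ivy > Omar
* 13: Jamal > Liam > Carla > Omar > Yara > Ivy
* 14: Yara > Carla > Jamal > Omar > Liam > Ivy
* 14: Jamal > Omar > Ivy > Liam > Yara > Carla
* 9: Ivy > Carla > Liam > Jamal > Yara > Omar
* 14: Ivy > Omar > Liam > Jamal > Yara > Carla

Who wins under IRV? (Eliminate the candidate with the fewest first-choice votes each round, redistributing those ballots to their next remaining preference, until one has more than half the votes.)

Liam

Round 1: Jamal 27, Liam 14, Omar 0, Carla 12, Ivy 23, Yara 26. Omar eliminated.
Round 2: Jamal 27, Liam 14, Carla 12, Ivy 23, Yara 26. Carla eliminated.
Round 3: Jamal 27, Liam 26, Ivy 23, Yara 26. Ivy eliminated.
Round 4: Jamal 27, Liam 49, Yara 26. Yara eliminated.
Round 5: Jamal 41, Liam 61. Liam has a majority (≥52).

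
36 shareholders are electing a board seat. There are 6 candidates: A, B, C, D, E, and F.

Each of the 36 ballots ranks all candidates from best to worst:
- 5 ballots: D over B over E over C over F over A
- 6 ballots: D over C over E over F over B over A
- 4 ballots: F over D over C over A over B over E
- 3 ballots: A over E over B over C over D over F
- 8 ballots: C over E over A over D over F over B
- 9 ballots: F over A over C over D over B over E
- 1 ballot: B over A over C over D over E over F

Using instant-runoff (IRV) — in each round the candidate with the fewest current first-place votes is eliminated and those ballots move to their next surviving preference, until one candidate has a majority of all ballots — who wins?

C

Round 1: A 3, B 1, C 8, D 11, E 0, F 13. E eliminated.
Round 2: A 3, B 1, C 8, D 11, F 13. B eliminated.
Round 3: A 4, C 8, D 11, F 13. A eliminated.
Round 4: C 12, D 11, F 13. D eliminated.
Round 5: C 23, F 13. C has a majority (≥19).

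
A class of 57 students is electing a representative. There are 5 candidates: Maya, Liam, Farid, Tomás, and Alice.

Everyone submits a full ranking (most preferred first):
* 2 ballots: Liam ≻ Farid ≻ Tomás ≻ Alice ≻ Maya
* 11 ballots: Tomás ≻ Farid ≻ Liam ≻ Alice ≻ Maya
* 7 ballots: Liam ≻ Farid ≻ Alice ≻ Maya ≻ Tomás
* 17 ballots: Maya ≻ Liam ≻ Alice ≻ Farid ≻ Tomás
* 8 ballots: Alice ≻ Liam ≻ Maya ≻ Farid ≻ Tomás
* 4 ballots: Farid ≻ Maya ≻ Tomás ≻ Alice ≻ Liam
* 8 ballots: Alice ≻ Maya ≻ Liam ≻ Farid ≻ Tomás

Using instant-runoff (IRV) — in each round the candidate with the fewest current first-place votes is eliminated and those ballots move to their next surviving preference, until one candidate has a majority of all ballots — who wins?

Round 1: Maya 17, Liam 9, Farid 4, Tomás 11, Alice 16. Farid eliminated.
Round 2: Maya 21, Liam 9, Tomás 11, Alice 16. Liam eliminated.
Round 3: Maya 21, Tomás 13, Alice 23. Tomás eliminated.
Round 4: Maya 21, Alice 36. Alice has a majority (≥29).

Alice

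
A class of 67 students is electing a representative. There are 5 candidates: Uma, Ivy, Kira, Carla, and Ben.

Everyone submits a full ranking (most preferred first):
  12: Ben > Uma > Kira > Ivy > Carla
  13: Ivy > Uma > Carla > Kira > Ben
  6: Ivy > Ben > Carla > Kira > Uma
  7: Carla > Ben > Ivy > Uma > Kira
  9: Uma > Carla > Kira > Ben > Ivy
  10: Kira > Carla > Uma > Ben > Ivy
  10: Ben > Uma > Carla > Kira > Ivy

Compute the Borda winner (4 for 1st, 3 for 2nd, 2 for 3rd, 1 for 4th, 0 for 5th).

Uma: 12×3 + 13×3 + 6×0 + 7×1 + 9×4 + 10×2 + 10×3 = 168
Ivy: 12×1 + 13×4 + 6×4 + 7×2 + 9×0 + 10×0 + 10×0 = 102
Kira: 12×2 + 13×1 + 6×1 + 7×0 + 9×2 + 10×4 + 10×1 = 111
Carla: 12×0 + 13×2 + 6×2 + 7×4 + 9×3 + 10×3 + 10×2 = 143
Ben: 12×4 + 13×0 + 6×3 + 7×3 + 9×1 + 10×1 + 10×4 = 146

Uma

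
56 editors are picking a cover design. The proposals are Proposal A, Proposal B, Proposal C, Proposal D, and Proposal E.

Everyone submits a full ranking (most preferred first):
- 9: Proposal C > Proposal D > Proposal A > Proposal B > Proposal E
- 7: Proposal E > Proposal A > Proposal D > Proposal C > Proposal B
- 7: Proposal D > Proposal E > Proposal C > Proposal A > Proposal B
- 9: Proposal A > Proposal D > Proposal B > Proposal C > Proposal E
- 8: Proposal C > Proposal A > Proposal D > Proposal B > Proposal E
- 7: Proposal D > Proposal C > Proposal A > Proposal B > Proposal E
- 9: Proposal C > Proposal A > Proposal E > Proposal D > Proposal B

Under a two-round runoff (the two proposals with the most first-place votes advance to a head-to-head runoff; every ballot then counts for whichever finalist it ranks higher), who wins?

Proposal D

Round 1 first-place votes: Proposal A 9, Proposal B 0, Proposal C 26, Proposal D 14, Proposal E 7. Proposal C and Proposal D advance.
Runoff: Proposal C is ranked above Proposal D on 26 ballots, Proposal D above Proposal C on 30.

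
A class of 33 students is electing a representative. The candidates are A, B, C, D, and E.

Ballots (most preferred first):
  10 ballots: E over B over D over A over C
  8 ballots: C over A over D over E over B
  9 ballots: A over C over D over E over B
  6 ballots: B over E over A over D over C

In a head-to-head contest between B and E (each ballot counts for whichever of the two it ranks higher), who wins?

B is ranked above E on 6 ballots; E above B on 27.

E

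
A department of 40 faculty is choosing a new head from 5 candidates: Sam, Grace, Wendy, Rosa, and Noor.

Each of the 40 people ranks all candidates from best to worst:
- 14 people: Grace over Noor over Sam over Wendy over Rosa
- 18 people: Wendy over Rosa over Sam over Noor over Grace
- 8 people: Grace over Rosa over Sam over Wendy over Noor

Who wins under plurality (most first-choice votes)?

First-place votes: Sam 0, Grace 22, Wendy 18, Rosa 0, Noor 0.

Grace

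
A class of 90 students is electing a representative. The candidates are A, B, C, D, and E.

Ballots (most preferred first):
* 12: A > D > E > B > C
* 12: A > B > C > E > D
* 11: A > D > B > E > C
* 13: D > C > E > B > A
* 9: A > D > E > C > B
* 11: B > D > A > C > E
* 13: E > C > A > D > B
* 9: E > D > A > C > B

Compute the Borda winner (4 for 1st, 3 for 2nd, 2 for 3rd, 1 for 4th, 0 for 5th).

A

A: 12×4 + 12×4 + 11×4 + 13×0 + 9×4 + 11×2 + 13×2 + 9×2 = 242
B: 12×1 + 12×3 + 11×2 + 13×1 + 9×0 + 11×4 + 13×0 + 9×0 = 127
C: 12×0 + 12×2 + 11×0 + 13×3 + 9×1 + 11×1 + 13×3 + 9×1 = 131
D: 12×3 + 12×0 + 11×3 + 13×4 + 9×3 + 11×3 + 13×1 + 9×3 = 221
E: 12×2 + 12×1 + 11×1 + 13×2 + 9×2 + 11×0 + 13×4 + 9×4 = 179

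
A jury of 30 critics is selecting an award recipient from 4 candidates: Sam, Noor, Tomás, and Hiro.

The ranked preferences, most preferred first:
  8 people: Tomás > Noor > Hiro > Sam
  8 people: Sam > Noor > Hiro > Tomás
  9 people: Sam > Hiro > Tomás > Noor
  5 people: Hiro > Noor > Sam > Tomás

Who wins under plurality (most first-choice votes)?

First-place votes: Sam 17, Noor 0, Tomás 8, Hiro 5.

Sam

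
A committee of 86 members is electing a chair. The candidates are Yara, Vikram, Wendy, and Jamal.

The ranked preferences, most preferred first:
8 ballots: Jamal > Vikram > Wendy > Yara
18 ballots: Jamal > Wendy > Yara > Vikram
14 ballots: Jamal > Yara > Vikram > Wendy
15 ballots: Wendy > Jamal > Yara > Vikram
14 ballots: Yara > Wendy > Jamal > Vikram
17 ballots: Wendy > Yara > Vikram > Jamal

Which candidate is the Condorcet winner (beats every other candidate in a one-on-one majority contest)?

Wendy

Wendy vs Yara: 58–28
Wendy vs Vikram: 64–22
Wendy vs Jamal: 46–40
Wendy beats every other candidate.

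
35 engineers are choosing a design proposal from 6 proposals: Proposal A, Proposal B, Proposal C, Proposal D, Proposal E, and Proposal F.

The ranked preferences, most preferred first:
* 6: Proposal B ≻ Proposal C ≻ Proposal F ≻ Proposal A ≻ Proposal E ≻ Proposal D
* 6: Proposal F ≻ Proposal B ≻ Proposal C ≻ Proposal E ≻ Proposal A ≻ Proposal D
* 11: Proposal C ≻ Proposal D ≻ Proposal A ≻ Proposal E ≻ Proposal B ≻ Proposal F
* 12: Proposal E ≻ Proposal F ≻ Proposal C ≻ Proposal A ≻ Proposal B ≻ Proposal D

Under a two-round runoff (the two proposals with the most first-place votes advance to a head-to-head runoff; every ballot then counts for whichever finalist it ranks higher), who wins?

Proposal C

Round 1 first-place votes: Proposal A 0, Proposal B 6, Proposal C 11, Proposal D 0, Proposal E 12, Proposal F 6. Proposal E and Proposal C advance.
Runoff: Proposal E is ranked above Proposal C on 12 ballots, Proposal C above Proposal E on 23.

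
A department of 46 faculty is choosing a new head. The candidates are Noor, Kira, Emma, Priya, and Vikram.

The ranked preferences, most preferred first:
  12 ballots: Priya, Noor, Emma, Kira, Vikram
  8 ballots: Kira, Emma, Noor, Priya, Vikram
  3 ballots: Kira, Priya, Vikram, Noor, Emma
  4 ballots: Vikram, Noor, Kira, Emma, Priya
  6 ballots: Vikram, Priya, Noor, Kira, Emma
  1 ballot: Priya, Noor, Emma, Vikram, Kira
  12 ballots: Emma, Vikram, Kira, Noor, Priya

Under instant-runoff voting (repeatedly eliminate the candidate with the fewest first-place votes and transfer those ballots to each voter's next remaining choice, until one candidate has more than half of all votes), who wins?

Kira

Round 1: Noor 0, Kira 11, Emma 12, Priya 13, Vikram 10. Noor eliminated.
Round 2: Kira 11, Emma 12, Priya 13, Vikram 10. Vikram eliminated.
Round 3: Kira 15, Emma 12, Priya 19. Emma eliminated.
Round 4: Kira 27, Priya 19. Kira has a majority (≥24).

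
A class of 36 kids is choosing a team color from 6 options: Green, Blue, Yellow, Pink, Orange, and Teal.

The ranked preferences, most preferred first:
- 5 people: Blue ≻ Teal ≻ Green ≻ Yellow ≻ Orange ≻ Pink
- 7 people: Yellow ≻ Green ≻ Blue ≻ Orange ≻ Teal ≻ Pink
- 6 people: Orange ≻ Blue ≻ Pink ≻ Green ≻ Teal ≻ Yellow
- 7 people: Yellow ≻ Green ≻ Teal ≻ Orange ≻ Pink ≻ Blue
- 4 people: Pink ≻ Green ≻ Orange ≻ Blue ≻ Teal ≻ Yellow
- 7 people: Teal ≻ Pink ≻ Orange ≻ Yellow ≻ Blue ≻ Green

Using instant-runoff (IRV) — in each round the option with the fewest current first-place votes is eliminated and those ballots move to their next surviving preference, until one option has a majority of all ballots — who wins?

Teal

Round 1: Green 0, Blue 5, Yellow 14, Pink 4, Orange 6, Teal 7. Green eliminated.
Round 2: Blue 5, Yellow 14, Pink 4, Orange 6, Teal 7. Pink eliminated.
Round 3: Blue 5, Yellow 14, Orange 10, Teal 7. Blue eliminated.
Round 4: Yellow 14, Orange 10, Teal 12. Orange eliminated.
Round 5: Yellow 14, Teal 22. Teal has a majority (≥19).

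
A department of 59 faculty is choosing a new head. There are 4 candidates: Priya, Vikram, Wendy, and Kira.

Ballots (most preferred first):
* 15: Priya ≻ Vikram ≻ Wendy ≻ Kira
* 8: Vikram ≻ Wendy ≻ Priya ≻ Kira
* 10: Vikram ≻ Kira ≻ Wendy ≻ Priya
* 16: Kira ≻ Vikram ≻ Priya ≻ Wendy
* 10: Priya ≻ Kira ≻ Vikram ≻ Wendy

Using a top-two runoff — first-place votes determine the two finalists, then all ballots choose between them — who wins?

Round 1 first-place votes: Priya 25, Vikram 18, Wendy 0, Kira 16. Priya and Vikram advance.
Runoff: Priya is ranked above Vikram on 25 ballots, Vikram above Priya on 34.

Vikram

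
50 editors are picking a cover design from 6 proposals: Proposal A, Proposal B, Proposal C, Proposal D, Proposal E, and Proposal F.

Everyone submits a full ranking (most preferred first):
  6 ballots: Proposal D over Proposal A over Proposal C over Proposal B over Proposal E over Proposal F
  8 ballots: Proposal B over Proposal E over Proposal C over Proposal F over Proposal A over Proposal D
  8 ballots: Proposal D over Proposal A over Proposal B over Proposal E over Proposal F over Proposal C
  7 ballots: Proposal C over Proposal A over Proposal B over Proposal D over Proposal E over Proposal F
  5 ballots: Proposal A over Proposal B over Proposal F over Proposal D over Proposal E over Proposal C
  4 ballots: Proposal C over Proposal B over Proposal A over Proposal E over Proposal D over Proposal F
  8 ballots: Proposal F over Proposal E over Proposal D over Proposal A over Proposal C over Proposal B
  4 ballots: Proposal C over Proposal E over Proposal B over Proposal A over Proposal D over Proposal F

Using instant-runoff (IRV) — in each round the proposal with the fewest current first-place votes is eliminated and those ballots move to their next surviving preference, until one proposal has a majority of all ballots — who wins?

Proposal D

Round 1: Proposal A 5, Proposal B 8, Proposal C 15, Proposal D 14, Proposal E 0, Proposal F 8. Proposal E eliminated.
Round 2: Proposal A 5, Proposal B 8, Proposal C 15, Proposal D 14, Proposal F 8. Proposal A eliminated.
Round 3: Proposal B 13, Proposal C 15, Proposal D 14, Proposal F 8. Proposal F eliminated.
Round 4: Proposal B 13, Proposal C 15, Proposal D 22. Proposal B eliminated.
Round 5: Proposal C 23, Proposal D 27. Proposal D has a majority (≥26).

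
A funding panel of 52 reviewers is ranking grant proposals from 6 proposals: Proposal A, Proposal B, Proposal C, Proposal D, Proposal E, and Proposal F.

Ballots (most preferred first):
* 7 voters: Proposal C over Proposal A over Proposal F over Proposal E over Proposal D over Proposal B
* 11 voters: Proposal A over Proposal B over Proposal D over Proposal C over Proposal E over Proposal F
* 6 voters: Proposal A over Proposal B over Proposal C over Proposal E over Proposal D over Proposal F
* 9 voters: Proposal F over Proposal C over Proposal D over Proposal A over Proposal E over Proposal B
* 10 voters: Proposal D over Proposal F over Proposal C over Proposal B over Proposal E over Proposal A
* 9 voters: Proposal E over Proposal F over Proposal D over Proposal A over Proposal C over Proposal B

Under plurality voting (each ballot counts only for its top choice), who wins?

Proposal A

First-place votes: Proposal A 17, Proposal B 0, Proposal C 7, Proposal D 10, Proposal E 9, Proposal F 9.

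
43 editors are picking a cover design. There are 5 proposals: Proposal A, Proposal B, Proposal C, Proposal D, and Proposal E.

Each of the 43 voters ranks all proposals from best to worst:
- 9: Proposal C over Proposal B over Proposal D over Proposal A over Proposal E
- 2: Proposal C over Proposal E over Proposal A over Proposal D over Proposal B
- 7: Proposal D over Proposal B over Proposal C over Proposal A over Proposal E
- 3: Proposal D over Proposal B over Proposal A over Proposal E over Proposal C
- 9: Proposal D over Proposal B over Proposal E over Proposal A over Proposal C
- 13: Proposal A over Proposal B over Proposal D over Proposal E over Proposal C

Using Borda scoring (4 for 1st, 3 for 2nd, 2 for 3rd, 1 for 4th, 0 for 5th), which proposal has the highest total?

Proposal B

Proposal A: 9×1 + 2×2 + 7×1 + 3×2 + 9×1 + 13×4 = 87
Proposal B: 9×3 + 2×0 + 7×3 + 3×3 + 9×3 + 13×3 = 123
Proposal C: 9×4 + 2×4 + 7×2 + 3×0 + 9×0 + 13×0 = 58
Proposal D: 9×2 + 2×1 + 7×4 + 3×4 + 9×4 + 13×2 = 122
Proposal E: 9×0 + 2×3 + 7×0 + 3×1 + 9×2 + 13×1 = 40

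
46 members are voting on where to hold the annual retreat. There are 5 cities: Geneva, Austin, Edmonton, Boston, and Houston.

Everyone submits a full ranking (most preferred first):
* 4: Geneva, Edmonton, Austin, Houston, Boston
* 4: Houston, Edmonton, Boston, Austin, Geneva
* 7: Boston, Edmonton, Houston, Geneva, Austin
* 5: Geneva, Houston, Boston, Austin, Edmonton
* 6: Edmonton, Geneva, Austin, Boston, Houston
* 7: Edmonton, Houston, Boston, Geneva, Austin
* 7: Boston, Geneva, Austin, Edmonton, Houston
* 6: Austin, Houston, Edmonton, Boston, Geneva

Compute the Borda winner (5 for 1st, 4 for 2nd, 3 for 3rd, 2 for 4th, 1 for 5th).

Edmonton

Geneva: 4×5 + 4×1 + 7×2 + 5×5 + 6×4 + 7×2 + 7×4 + 6×1 = 135
Austin: 4×3 + 4×2 + 7×1 + 5×2 + 6×3 + 7×1 + 7×3 + 6×5 = 113
Edmonton: 4×4 + 4×4 + 7×4 + 5×1 + 6×5 + 7×5 + 7×2 + 6×3 = 162
Boston: 4×1 + 4×3 + 7×5 + 5×3 + 6×2 + 7×3 + 7×5 + 6×2 = 146
Houston: 4×2 + 4×5 + 7×3 + 5×4 + 6×1 + 7×4 + 7×1 + 6×4 = 134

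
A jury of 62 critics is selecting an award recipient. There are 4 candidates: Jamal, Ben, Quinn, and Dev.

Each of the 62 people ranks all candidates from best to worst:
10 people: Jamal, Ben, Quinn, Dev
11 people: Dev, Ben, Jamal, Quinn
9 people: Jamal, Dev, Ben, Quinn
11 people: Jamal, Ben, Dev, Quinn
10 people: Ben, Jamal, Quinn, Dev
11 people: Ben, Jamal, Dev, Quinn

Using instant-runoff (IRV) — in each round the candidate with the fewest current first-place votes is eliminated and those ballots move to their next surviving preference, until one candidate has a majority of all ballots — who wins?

Ben

Round 1: Jamal 30, Ben 21, Quinn 0, Dev 11. Quinn eliminated.
Round 2: Jamal 30, Ben 21, Dev 11. Dev eliminated.
Round 3: Jamal 30, Ben 32. Ben has a majority (≥32).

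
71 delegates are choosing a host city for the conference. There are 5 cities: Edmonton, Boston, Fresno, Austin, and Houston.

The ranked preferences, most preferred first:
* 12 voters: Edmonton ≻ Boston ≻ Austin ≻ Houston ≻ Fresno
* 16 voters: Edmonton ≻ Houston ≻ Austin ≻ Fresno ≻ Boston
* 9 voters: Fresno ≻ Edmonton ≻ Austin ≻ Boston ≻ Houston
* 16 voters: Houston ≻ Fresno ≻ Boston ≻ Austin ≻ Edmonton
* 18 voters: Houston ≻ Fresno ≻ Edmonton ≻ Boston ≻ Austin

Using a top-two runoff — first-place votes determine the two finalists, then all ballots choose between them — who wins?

Round 1 first-place votes: Edmonton 28, Boston 0, Fresno 9, Austin 0, Houston 34. Houston and Edmonton advance.
Runoff: Houston is ranked above Edmonton on 34 ballots, Edmonton above Houston on 37.

Edmonton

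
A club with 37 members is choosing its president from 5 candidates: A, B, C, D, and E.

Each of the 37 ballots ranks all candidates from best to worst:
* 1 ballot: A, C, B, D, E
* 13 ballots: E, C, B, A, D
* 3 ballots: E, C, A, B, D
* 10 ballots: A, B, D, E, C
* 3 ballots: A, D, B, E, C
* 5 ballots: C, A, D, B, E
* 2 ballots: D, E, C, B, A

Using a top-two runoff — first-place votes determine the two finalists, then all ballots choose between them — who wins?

Round 1 first-place votes: A 14, B 0, C 5, D 2, E 16. E and A advance.
Runoff: E is ranked above A on 18 ballots, A above E on 19.

A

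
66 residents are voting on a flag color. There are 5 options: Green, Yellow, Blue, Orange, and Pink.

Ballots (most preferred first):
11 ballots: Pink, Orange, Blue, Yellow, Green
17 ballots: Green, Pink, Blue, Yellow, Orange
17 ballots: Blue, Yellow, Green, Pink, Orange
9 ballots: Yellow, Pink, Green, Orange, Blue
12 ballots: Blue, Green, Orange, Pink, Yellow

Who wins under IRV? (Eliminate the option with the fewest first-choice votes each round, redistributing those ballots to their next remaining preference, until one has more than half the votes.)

Pink

Round 1: Green 17, Yellow 9, Blue 29, Orange 0, Pink 11. Orange eliminated.
Round 2: Green 17, Yellow 9, Blue 29, Pink 11. Yellow eliminated.
Round 3: Green 17, Blue 29, Pink 20. Green eliminated.
Round 4: Blue 29, Pink 37. Pink has a majority (≥34).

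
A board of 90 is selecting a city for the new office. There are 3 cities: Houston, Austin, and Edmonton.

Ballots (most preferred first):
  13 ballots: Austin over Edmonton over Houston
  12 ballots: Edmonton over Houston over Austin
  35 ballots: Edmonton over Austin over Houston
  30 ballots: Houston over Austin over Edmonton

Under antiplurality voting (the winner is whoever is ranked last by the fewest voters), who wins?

Austin

Last-place votes: Houston 48, Austin 12, Edmonton 30.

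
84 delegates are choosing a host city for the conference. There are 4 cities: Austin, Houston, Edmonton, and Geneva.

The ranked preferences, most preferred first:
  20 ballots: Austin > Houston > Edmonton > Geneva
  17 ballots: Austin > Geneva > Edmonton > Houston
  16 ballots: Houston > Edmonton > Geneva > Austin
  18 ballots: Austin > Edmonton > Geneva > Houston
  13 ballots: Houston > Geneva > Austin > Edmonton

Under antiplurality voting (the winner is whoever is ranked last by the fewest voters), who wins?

Last-place votes: Austin 16, Houston 35, Edmonton 13, Geneva 20.

Edmonton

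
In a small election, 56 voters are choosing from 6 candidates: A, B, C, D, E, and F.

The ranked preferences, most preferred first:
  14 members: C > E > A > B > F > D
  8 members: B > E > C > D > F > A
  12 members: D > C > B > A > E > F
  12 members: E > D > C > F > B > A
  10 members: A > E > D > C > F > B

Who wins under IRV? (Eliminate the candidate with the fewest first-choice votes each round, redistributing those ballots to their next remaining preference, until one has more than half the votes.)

E

Round 1: A 10, B 8, C 14, D 12, E 12, F 0. F eliminated.
Round 2: A 10, B 8, C 14, D 12, E 12. B eliminated.
Round 3: A 10, C 14, D 12, E 20. A eliminated.
Round 4: C 14, D 12, E 30. E has a majority (≥29).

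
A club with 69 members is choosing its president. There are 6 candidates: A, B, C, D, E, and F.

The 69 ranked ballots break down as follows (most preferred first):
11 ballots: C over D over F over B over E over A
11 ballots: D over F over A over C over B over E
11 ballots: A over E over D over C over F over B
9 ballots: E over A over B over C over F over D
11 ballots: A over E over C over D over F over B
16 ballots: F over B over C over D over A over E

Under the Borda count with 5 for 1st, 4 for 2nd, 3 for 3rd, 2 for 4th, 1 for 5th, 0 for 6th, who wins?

A: 11×0 + 11×3 + 11×5 + 9×4 + 11×5 + 16×1 = 195
B: 11×2 + 11×1 + 11×0 + 9×3 + 11×0 + 16×4 = 124
C: 11×5 + 11×2 + 11×2 + 9×2 + 11×3 + 16×3 = 198
D: 11×4 + 11×5 + 11×3 + 9×0 + 11×2 + 16×2 = 186
E: 11×1 + 11×0 + 11×4 + 9×5 + 11×4 + 16×0 = 144
F: 11×3 + 11×4 + 11×1 + 9×1 + 11×1 + 16×5 = 188

C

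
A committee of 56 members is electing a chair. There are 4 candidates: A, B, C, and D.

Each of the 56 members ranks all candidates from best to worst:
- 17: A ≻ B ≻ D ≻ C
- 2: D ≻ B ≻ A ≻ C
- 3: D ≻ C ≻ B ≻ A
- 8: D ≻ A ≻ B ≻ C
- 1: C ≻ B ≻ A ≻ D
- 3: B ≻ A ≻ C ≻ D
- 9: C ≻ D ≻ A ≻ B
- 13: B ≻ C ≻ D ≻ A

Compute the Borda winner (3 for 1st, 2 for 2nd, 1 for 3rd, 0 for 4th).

B

A: 17×3 + 2×1 + 3×0 + 8×2 + 1×1 + 3×2 + 9×1 + 13×0 = 85
B: 17×2 + 2×2 + 3×1 + 8×1 + 1×2 + 3×3 + 9×0 + 13×3 = 99
C: 17×0 + 2×0 + 3×2 + 8×0 + 1×3 + 3×1 + 9×3 + 13×2 = 65
D: 17×1 + 2×3 + 3×3 + 8×3 + 1×0 + 3×0 + 9×2 + 13×1 = 87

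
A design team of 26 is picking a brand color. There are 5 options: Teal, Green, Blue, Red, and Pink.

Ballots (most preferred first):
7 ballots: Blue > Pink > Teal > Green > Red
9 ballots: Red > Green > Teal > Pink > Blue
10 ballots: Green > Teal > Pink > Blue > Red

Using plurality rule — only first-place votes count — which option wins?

Green

First-place votes: Teal 0, Green 10, Blue 7, Red 9, Pink 0.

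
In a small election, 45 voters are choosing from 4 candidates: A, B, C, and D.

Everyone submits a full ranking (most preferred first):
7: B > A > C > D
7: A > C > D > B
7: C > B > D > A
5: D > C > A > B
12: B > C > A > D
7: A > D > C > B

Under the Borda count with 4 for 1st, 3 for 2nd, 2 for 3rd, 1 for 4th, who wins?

A: 7×3 + 7×4 + 7×1 + 5×2 + 12×2 + 7×4 = 118
B: 7×4 + 7×1 + 7×3 + 5×1 + 12×4 + 7×1 = 116
C: 7×2 + 7×3 + 7×4 + 5×3 + 12×3 + 7×2 = 128
D: 7×1 + 7×2 + 7×2 + 5×4 + 12×1 + 7×3 = 88

C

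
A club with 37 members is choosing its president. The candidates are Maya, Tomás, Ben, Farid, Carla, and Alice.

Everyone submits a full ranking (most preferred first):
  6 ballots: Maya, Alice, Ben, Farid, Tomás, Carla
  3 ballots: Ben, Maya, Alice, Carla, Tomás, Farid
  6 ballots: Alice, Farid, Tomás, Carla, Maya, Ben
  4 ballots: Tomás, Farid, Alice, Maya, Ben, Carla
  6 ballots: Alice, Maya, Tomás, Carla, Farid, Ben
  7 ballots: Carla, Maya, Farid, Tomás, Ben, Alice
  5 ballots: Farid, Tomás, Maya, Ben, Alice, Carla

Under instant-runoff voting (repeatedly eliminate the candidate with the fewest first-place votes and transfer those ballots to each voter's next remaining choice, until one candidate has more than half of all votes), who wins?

Round 1: Maya 6, Tomás 4, Ben 3, Farid 5, Carla 7, Alice 12. Ben eliminated.
Round 2: Maya 9, Tomás 4, Farid 5, Carla 7, Alice 12. Tomás eliminated.
Round 3: Maya 9, Farid 9, Carla 7, Alice 12. Carla eliminated.
Round 4: Maya 16, Farid 9, Alice 12. Farid eliminated.
Round 5: Maya 21, Alice 16. Maya has a majority (≥19).

Maya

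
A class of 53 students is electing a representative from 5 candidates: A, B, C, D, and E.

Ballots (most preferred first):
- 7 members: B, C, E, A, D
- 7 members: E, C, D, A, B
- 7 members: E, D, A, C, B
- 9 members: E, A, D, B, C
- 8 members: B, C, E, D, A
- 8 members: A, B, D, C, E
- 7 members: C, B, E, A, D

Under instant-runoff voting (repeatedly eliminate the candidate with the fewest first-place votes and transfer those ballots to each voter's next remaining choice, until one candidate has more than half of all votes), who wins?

Round 1: A 8, B 15, C 7, D 0, E 23. D eliminated.
Round 2: A 8, B 15, C 7, E 23. C eliminated.
Round 3: A 8, B 22, E 23. A eliminated.
Round 4: B 30, E 23. B has a majority (≥27).

B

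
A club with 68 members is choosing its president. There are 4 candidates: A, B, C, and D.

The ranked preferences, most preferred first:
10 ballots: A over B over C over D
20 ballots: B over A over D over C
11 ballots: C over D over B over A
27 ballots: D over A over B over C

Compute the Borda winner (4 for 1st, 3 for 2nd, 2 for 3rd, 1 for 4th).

A

A: 10×4 + 20×3 + 11×1 + 27×3 = 192
B: 10×3 + 20×4 + 11×2 + 27×2 = 186
C: 10×2 + 20×1 + 11×4 + 27×1 = 111
D: 10×1 + 20×2 + 11×3 + 27×4 = 191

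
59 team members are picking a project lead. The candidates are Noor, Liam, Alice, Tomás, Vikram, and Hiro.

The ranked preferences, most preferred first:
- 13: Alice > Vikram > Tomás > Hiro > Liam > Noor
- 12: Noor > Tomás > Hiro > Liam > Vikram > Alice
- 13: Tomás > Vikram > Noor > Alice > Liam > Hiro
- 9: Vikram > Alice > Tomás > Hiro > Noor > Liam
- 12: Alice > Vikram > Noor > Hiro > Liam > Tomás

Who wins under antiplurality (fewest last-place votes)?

Vikram

Last-place votes: Noor 13, Liam 9, Alice 12, Tomás 12, Vikram 0, Hiro 13.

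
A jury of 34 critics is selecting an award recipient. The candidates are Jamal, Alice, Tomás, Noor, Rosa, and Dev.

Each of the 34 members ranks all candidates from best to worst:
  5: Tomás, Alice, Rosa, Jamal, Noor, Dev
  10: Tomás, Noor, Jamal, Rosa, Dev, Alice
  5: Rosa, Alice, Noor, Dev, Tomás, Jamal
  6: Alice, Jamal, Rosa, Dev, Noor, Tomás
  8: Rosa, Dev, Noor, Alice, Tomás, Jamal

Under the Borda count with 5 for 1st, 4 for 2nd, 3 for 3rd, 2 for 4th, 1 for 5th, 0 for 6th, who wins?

Jamal: 5×2 + 10×3 + 5×0 + 6×4 + 8×0 = 64
Alice: 5×4 + 10×0 + 5×4 + 6×5 + 8×2 = 86
Tomás: 5×5 + 10×5 + 5×1 + 6×0 + 8×1 = 88
Noor: 5×1 + 10×4 + 5×3 + 6×1 + 8×3 = 90
Rosa: 5×3 + 10×2 + 5×5 + 6×3 + 8×5 = 118
Dev: 5×0 + 10×1 + 5×2 + 6×2 + 8×4 = 64

Rosa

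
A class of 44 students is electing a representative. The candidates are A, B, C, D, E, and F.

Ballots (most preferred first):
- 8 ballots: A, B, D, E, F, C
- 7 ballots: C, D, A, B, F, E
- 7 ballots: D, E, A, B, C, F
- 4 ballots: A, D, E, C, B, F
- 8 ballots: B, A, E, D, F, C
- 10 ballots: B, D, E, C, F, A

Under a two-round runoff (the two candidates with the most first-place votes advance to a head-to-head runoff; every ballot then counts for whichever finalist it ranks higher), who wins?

A

Round 1 first-place votes: A 12, B 18, C 7, D 7, E 0, F 0. B and A advance.
Runoff: B is ranked above A on 18 ballots, A above B on 26.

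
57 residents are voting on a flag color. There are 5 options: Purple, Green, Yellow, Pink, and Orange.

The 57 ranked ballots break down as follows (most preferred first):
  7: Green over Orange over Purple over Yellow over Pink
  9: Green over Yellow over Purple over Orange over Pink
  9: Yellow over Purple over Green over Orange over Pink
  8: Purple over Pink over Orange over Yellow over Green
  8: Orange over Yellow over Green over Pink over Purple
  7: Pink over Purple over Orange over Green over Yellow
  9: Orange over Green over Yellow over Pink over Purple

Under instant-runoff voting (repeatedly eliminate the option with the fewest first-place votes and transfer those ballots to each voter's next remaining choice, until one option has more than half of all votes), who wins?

Purple

Round 1: Purple 8, Green 16, Yellow 9, Pink 7, Orange 17. Pink eliminated.
Round 2: Purple 15, Green 16, Yellow 9, Orange 17. Yellow eliminated.
Round 3: Purple 24, Green 16, Orange 17. Green eliminated.
Round 4: Purple 33, Orange 24. Purple has a majority (≥29).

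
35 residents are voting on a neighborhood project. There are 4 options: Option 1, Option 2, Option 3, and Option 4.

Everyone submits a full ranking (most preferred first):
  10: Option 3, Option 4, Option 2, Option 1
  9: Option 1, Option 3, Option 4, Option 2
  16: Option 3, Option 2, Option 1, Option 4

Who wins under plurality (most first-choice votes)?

Option 3

First-place votes: Option 1 9, Option 2 0, Option 3 26, Option 4 0.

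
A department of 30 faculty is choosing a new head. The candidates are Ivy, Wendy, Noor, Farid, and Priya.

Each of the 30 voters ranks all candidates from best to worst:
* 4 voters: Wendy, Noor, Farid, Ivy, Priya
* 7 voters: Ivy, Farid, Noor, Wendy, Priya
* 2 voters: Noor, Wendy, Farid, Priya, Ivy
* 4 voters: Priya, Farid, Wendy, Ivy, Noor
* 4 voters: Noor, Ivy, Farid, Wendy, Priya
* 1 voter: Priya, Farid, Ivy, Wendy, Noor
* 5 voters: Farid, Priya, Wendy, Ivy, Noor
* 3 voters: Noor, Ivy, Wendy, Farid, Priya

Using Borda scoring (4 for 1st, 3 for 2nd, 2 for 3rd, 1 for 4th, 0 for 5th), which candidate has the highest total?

Farid

Ivy: 4×1 + 7×4 + 2×0 + 4×1 + 4×3 + 1×2 + 5×1 + 3×3 = 64
Wendy: 4×4 + 7×1 + 2×3 + 4×2 + 4×1 + 1×1 + 5×2 + 3×2 = 58
Noor: 4×3 + 7×2 + 2×4 + 4×0 + 4×4 + 1×0 + 5×0 + 3×4 = 62
Farid: 4×2 + 7×3 + 2×2 + 4×3 + 4×2 + 1×3 + 5×4 + 3×1 = 79
Priya: 4×0 + 7×0 + 2×1 + 4×4 + 4×0 + 1×4 + 5×3 + 3×0 = 37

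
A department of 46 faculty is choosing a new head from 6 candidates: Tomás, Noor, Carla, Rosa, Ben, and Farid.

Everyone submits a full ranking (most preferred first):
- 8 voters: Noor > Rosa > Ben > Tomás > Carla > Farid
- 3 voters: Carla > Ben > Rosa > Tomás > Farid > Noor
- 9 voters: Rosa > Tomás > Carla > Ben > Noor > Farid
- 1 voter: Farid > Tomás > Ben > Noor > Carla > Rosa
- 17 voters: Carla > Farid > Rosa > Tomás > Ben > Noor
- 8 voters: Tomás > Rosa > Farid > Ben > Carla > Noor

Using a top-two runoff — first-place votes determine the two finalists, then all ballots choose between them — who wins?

Rosa

Round 1 first-place votes: Tomás 8, Noor 8, Carla 20, Rosa 9, Ben 0, Farid 1. Carla and Rosa advance.
Runoff: Carla is ranked above Rosa on 21 ballots, Rosa above Carla on 25.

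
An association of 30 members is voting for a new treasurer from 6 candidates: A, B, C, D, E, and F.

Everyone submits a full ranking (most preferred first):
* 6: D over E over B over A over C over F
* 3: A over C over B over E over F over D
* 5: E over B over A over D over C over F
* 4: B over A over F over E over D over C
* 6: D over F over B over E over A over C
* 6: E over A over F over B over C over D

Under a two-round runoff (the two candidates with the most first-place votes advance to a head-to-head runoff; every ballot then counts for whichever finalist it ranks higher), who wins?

Round 1 first-place votes: A 3, B 4, C 0, D 12, E 11, F 0. D and E advance.
Runoff: D is ranked above E on 12 ballots, E above D on 18.

E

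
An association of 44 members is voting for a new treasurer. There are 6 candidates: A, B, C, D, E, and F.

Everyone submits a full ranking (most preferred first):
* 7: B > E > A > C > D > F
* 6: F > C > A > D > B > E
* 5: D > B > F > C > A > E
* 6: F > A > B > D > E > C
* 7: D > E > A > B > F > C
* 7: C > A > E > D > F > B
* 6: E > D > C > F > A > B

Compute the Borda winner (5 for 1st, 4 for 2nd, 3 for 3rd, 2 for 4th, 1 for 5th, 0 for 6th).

A: 7×3 + 6×3 + 5×1 + 6×4 + 7×3 + 7×4 + 6×1 = 123
B: 7×5 + 6×1 + 5×4 + 6×3 + 7×2 + 7×0 + 6×0 = 93
C: 7×2 + 6×4 + 5×2 + 6×0 + 7×0 + 7×5 + 6×3 = 101
D: 7×1 + 6×2 + 5×5 + 6×2 + 7×5 + 7×2 + 6×4 = 129
E: 7×4 + 6×0 + 5×0 + 6×1 + 7×4 + 7×3 + 6×5 = 113
F: 7×0 + 6×5 + 5×3 + 6×5 + 7×1 + 7×1 + 6×2 = 101

D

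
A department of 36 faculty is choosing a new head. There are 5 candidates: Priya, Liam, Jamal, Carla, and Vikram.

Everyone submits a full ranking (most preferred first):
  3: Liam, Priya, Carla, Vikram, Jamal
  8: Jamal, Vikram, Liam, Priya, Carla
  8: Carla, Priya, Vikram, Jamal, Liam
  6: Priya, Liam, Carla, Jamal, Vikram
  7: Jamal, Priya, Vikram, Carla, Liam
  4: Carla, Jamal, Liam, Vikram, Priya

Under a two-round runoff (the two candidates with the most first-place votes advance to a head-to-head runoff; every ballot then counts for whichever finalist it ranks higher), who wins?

Round 1 first-place votes: Priya 6, Liam 3, Jamal 15, Carla 12, Vikram 0. Jamal and Carla advance.
Runoff: Jamal is ranked above Carla on 15 ballots, Carla above Jamal on 21.

Carla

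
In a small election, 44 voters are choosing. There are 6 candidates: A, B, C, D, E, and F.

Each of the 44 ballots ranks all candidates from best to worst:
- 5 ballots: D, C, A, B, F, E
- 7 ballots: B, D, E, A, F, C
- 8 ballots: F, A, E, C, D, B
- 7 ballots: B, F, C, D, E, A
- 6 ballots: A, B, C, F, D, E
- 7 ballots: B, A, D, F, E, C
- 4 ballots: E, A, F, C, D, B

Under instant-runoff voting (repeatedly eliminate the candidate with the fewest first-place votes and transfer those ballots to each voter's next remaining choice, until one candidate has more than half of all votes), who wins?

Round 1: A 6, B 21, C 0, D 5, E 4, F 8. C eliminated.
Round 2: A 6, B 21, D 5, E 4, F 8. E eliminated.
Round 3: A 10, B 21, D 5, F 8. D eliminated.
Round 4: A 15, B 21, F 8. F eliminated.
Round 5: A 23, B 21. A has a majority (≥23).

A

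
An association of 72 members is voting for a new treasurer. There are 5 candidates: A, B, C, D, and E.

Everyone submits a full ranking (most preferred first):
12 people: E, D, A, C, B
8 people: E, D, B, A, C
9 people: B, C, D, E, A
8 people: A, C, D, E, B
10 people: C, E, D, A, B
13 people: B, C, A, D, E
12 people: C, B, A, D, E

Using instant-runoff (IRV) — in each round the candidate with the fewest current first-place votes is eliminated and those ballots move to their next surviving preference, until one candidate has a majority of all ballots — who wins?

Round 1: A 8, B 22, C 22, D 0, E 20. D eliminated.
Round 2: A 8, B 22, C 22, E 20. A eliminated.
Round 3: B 22, C 30, E 20. E eliminated.
Round 4: B 30, C 42. C has a majority (≥37).

C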